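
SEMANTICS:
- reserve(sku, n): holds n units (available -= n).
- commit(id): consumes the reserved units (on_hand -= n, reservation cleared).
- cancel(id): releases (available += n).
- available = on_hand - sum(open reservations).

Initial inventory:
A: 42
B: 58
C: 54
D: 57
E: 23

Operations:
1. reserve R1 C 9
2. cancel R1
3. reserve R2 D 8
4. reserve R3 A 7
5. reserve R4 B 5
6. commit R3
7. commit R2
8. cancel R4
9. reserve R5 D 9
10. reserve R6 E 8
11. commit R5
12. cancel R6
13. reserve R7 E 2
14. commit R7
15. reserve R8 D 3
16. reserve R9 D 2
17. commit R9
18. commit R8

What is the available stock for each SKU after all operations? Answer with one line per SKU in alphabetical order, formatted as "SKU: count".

Step 1: reserve R1 C 9 -> on_hand[A=42 B=58 C=54 D=57 E=23] avail[A=42 B=58 C=45 D=57 E=23] open={R1}
Step 2: cancel R1 -> on_hand[A=42 B=58 C=54 D=57 E=23] avail[A=42 B=58 C=54 D=57 E=23] open={}
Step 3: reserve R2 D 8 -> on_hand[A=42 B=58 C=54 D=57 E=23] avail[A=42 B=58 C=54 D=49 E=23] open={R2}
Step 4: reserve R3 A 7 -> on_hand[A=42 B=58 C=54 D=57 E=23] avail[A=35 B=58 C=54 D=49 E=23] open={R2,R3}
Step 5: reserve R4 B 5 -> on_hand[A=42 B=58 C=54 D=57 E=23] avail[A=35 B=53 C=54 D=49 E=23] open={R2,R3,R4}
Step 6: commit R3 -> on_hand[A=35 B=58 C=54 D=57 E=23] avail[A=35 B=53 C=54 D=49 E=23] open={R2,R4}
Step 7: commit R2 -> on_hand[A=35 B=58 C=54 D=49 E=23] avail[A=35 B=53 C=54 D=49 E=23] open={R4}
Step 8: cancel R4 -> on_hand[A=35 B=58 C=54 D=49 E=23] avail[A=35 B=58 C=54 D=49 E=23] open={}
Step 9: reserve R5 D 9 -> on_hand[A=35 B=58 C=54 D=49 E=23] avail[A=35 B=58 C=54 D=40 E=23] open={R5}
Step 10: reserve R6 E 8 -> on_hand[A=35 B=58 C=54 D=49 E=23] avail[A=35 B=58 C=54 D=40 E=15] open={R5,R6}
Step 11: commit R5 -> on_hand[A=35 B=58 C=54 D=40 E=23] avail[A=35 B=58 C=54 D=40 E=15] open={R6}
Step 12: cancel R6 -> on_hand[A=35 B=58 C=54 D=40 E=23] avail[A=35 B=58 C=54 D=40 E=23] open={}
Step 13: reserve R7 E 2 -> on_hand[A=35 B=58 C=54 D=40 E=23] avail[A=35 B=58 C=54 D=40 E=21] open={R7}
Step 14: commit R7 -> on_hand[A=35 B=58 C=54 D=40 E=21] avail[A=35 B=58 C=54 D=40 E=21] open={}
Step 15: reserve R8 D 3 -> on_hand[A=35 B=58 C=54 D=40 E=21] avail[A=35 B=58 C=54 D=37 E=21] open={R8}
Step 16: reserve R9 D 2 -> on_hand[A=35 B=58 C=54 D=40 E=21] avail[A=35 B=58 C=54 D=35 E=21] open={R8,R9}
Step 17: commit R9 -> on_hand[A=35 B=58 C=54 D=38 E=21] avail[A=35 B=58 C=54 D=35 E=21] open={R8}
Step 18: commit R8 -> on_hand[A=35 B=58 C=54 D=35 E=21] avail[A=35 B=58 C=54 D=35 E=21] open={}

Answer: A: 35
B: 58
C: 54
D: 35
E: 21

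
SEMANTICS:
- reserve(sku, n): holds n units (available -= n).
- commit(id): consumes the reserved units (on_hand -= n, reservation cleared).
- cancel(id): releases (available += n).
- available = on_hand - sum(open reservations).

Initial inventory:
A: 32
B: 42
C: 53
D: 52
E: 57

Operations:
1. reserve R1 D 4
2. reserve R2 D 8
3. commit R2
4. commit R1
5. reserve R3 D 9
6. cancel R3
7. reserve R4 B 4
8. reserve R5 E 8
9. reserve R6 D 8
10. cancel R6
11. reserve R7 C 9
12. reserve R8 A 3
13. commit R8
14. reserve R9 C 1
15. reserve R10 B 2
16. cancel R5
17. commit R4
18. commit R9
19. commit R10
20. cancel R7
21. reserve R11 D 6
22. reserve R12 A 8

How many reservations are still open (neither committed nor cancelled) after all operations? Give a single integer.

Answer: 2

Derivation:
Step 1: reserve R1 D 4 -> on_hand[A=32 B=42 C=53 D=52 E=57] avail[A=32 B=42 C=53 D=48 E=57] open={R1}
Step 2: reserve R2 D 8 -> on_hand[A=32 B=42 C=53 D=52 E=57] avail[A=32 B=42 C=53 D=40 E=57] open={R1,R2}
Step 3: commit R2 -> on_hand[A=32 B=42 C=53 D=44 E=57] avail[A=32 B=42 C=53 D=40 E=57] open={R1}
Step 4: commit R1 -> on_hand[A=32 B=42 C=53 D=40 E=57] avail[A=32 B=42 C=53 D=40 E=57] open={}
Step 5: reserve R3 D 9 -> on_hand[A=32 B=42 C=53 D=40 E=57] avail[A=32 B=42 C=53 D=31 E=57] open={R3}
Step 6: cancel R3 -> on_hand[A=32 B=42 C=53 D=40 E=57] avail[A=32 B=42 C=53 D=40 E=57] open={}
Step 7: reserve R4 B 4 -> on_hand[A=32 B=42 C=53 D=40 E=57] avail[A=32 B=38 C=53 D=40 E=57] open={R4}
Step 8: reserve R5 E 8 -> on_hand[A=32 B=42 C=53 D=40 E=57] avail[A=32 B=38 C=53 D=40 E=49] open={R4,R5}
Step 9: reserve R6 D 8 -> on_hand[A=32 B=42 C=53 D=40 E=57] avail[A=32 B=38 C=53 D=32 E=49] open={R4,R5,R6}
Step 10: cancel R6 -> on_hand[A=32 B=42 C=53 D=40 E=57] avail[A=32 B=38 C=53 D=40 E=49] open={R4,R5}
Step 11: reserve R7 C 9 -> on_hand[A=32 B=42 C=53 D=40 E=57] avail[A=32 B=38 C=44 D=40 E=49] open={R4,R5,R7}
Step 12: reserve R8 A 3 -> on_hand[A=32 B=42 C=53 D=40 E=57] avail[A=29 B=38 C=44 D=40 E=49] open={R4,R5,R7,R8}
Step 13: commit R8 -> on_hand[A=29 B=42 C=53 D=40 E=57] avail[A=29 B=38 C=44 D=40 E=49] open={R4,R5,R7}
Step 14: reserve R9 C 1 -> on_hand[A=29 B=42 C=53 D=40 E=57] avail[A=29 B=38 C=43 D=40 E=49] open={R4,R5,R7,R9}
Step 15: reserve R10 B 2 -> on_hand[A=29 B=42 C=53 D=40 E=57] avail[A=29 B=36 C=43 D=40 E=49] open={R10,R4,R5,R7,R9}
Step 16: cancel R5 -> on_hand[A=29 B=42 C=53 D=40 E=57] avail[A=29 B=36 C=43 D=40 E=57] open={R10,R4,R7,R9}
Step 17: commit R4 -> on_hand[A=29 B=38 C=53 D=40 E=57] avail[A=29 B=36 C=43 D=40 E=57] open={R10,R7,R9}
Step 18: commit R9 -> on_hand[A=29 B=38 C=52 D=40 E=57] avail[A=29 B=36 C=43 D=40 E=57] open={R10,R7}
Step 19: commit R10 -> on_hand[A=29 B=36 C=52 D=40 E=57] avail[A=29 B=36 C=43 D=40 E=57] open={R7}
Step 20: cancel R7 -> on_hand[A=29 B=36 C=52 D=40 E=57] avail[A=29 B=36 C=52 D=40 E=57] open={}
Step 21: reserve R11 D 6 -> on_hand[A=29 B=36 C=52 D=40 E=57] avail[A=29 B=36 C=52 D=34 E=57] open={R11}
Step 22: reserve R12 A 8 -> on_hand[A=29 B=36 C=52 D=40 E=57] avail[A=21 B=36 C=52 D=34 E=57] open={R11,R12}
Open reservations: ['R11', 'R12'] -> 2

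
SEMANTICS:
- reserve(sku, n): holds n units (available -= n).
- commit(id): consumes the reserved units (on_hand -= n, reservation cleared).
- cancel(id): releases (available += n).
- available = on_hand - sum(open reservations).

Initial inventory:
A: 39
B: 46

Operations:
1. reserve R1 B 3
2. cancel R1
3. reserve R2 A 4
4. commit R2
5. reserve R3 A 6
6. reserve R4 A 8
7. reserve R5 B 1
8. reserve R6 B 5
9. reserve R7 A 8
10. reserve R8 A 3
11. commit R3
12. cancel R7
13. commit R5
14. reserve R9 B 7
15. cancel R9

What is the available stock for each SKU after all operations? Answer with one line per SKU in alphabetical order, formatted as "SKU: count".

Step 1: reserve R1 B 3 -> on_hand[A=39 B=46] avail[A=39 B=43] open={R1}
Step 2: cancel R1 -> on_hand[A=39 B=46] avail[A=39 B=46] open={}
Step 3: reserve R2 A 4 -> on_hand[A=39 B=46] avail[A=35 B=46] open={R2}
Step 4: commit R2 -> on_hand[A=35 B=46] avail[A=35 B=46] open={}
Step 5: reserve R3 A 6 -> on_hand[A=35 B=46] avail[A=29 B=46] open={R3}
Step 6: reserve R4 A 8 -> on_hand[A=35 B=46] avail[A=21 B=46] open={R3,R4}
Step 7: reserve R5 B 1 -> on_hand[A=35 B=46] avail[A=21 B=45] open={R3,R4,R5}
Step 8: reserve R6 B 5 -> on_hand[A=35 B=46] avail[A=21 B=40] open={R3,R4,R5,R6}
Step 9: reserve R7 A 8 -> on_hand[A=35 B=46] avail[A=13 B=40] open={R3,R4,R5,R6,R7}
Step 10: reserve R8 A 3 -> on_hand[A=35 B=46] avail[A=10 B=40] open={R3,R4,R5,R6,R7,R8}
Step 11: commit R3 -> on_hand[A=29 B=46] avail[A=10 B=40] open={R4,R5,R6,R7,R8}
Step 12: cancel R7 -> on_hand[A=29 B=46] avail[A=18 B=40] open={R4,R5,R6,R8}
Step 13: commit R5 -> on_hand[A=29 B=45] avail[A=18 B=40] open={R4,R6,R8}
Step 14: reserve R9 B 7 -> on_hand[A=29 B=45] avail[A=18 B=33] open={R4,R6,R8,R9}
Step 15: cancel R9 -> on_hand[A=29 B=45] avail[A=18 B=40] open={R4,R6,R8}

Answer: A: 18
B: 40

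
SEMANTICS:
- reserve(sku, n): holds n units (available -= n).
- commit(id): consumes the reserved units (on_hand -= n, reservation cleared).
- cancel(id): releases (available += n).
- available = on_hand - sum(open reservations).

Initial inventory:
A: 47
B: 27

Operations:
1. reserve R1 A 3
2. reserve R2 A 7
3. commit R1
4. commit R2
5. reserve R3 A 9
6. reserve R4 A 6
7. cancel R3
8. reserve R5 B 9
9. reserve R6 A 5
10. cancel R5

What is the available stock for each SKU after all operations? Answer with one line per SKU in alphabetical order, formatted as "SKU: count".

Answer: A: 26
B: 27

Derivation:
Step 1: reserve R1 A 3 -> on_hand[A=47 B=27] avail[A=44 B=27] open={R1}
Step 2: reserve R2 A 7 -> on_hand[A=47 B=27] avail[A=37 B=27] open={R1,R2}
Step 3: commit R1 -> on_hand[A=44 B=27] avail[A=37 B=27] open={R2}
Step 4: commit R2 -> on_hand[A=37 B=27] avail[A=37 B=27] open={}
Step 5: reserve R3 A 9 -> on_hand[A=37 B=27] avail[A=28 B=27] open={R3}
Step 6: reserve R4 A 6 -> on_hand[A=37 B=27] avail[A=22 B=27] open={R3,R4}
Step 7: cancel R3 -> on_hand[A=37 B=27] avail[A=31 B=27] open={R4}
Step 8: reserve R5 B 9 -> on_hand[A=37 B=27] avail[A=31 B=18] open={R4,R5}
Step 9: reserve R6 A 5 -> on_hand[A=37 B=27] avail[A=26 B=18] open={R4,R5,R6}
Step 10: cancel R5 -> on_hand[A=37 B=27] avail[A=26 B=27] open={R4,R6}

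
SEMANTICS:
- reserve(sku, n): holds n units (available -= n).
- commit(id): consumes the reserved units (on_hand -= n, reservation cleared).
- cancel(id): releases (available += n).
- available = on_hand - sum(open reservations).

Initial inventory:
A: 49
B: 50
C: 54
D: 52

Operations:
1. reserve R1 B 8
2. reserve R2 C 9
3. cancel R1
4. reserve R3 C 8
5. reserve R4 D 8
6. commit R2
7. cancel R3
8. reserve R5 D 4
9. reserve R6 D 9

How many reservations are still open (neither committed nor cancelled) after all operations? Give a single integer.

Step 1: reserve R1 B 8 -> on_hand[A=49 B=50 C=54 D=52] avail[A=49 B=42 C=54 D=52] open={R1}
Step 2: reserve R2 C 9 -> on_hand[A=49 B=50 C=54 D=52] avail[A=49 B=42 C=45 D=52] open={R1,R2}
Step 3: cancel R1 -> on_hand[A=49 B=50 C=54 D=52] avail[A=49 B=50 C=45 D=52] open={R2}
Step 4: reserve R3 C 8 -> on_hand[A=49 B=50 C=54 D=52] avail[A=49 B=50 C=37 D=52] open={R2,R3}
Step 5: reserve R4 D 8 -> on_hand[A=49 B=50 C=54 D=52] avail[A=49 B=50 C=37 D=44] open={R2,R3,R4}
Step 6: commit R2 -> on_hand[A=49 B=50 C=45 D=52] avail[A=49 B=50 C=37 D=44] open={R3,R4}
Step 7: cancel R3 -> on_hand[A=49 B=50 C=45 D=52] avail[A=49 B=50 C=45 D=44] open={R4}
Step 8: reserve R5 D 4 -> on_hand[A=49 B=50 C=45 D=52] avail[A=49 B=50 C=45 D=40] open={R4,R5}
Step 9: reserve R6 D 9 -> on_hand[A=49 B=50 C=45 D=52] avail[A=49 B=50 C=45 D=31] open={R4,R5,R6}
Open reservations: ['R4', 'R5', 'R6'] -> 3

Answer: 3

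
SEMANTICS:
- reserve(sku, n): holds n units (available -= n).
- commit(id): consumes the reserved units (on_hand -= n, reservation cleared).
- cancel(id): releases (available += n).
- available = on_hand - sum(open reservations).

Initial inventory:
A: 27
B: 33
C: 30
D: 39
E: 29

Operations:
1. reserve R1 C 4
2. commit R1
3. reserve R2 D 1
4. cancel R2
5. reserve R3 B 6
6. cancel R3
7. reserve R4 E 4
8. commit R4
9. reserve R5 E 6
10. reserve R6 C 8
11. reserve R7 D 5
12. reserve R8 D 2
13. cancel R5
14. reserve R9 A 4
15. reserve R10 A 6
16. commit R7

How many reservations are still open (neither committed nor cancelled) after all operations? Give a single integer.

Step 1: reserve R1 C 4 -> on_hand[A=27 B=33 C=30 D=39 E=29] avail[A=27 B=33 C=26 D=39 E=29] open={R1}
Step 2: commit R1 -> on_hand[A=27 B=33 C=26 D=39 E=29] avail[A=27 B=33 C=26 D=39 E=29] open={}
Step 3: reserve R2 D 1 -> on_hand[A=27 B=33 C=26 D=39 E=29] avail[A=27 B=33 C=26 D=38 E=29] open={R2}
Step 4: cancel R2 -> on_hand[A=27 B=33 C=26 D=39 E=29] avail[A=27 B=33 C=26 D=39 E=29] open={}
Step 5: reserve R3 B 6 -> on_hand[A=27 B=33 C=26 D=39 E=29] avail[A=27 B=27 C=26 D=39 E=29] open={R3}
Step 6: cancel R3 -> on_hand[A=27 B=33 C=26 D=39 E=29] avail[A=27 B=33 C=26 D=39 E=29] open={}
Step 7: reserve R4 E 4 -> on_hand[A=27 B=33 C=26 D=39 E=29] avail[A=27 B=33 C=26 D=39 E=25] open={R4}
Step 8: commit R4 -> on_hand[A=27 B=33 C=26 D=39 E=25] avail[A=27 B=33 C=26 D=39 E=25] open={}
Step 9: reserve R5 E 6 -> on_hand[A=27 B=33 C=26 D=39 E=25] avail[A=27 B=33 C=26 D=39 E=19] open={R5}
Step 10: reserve R6 C 8 -> on_hand[A=27 B=33 C=26 D=39 E=25] avail[A=27 B=33 C=18 D=39 E=19] open={R5,R6}
Step 11: reserve R7 D 5 -> on_hand[A=27 B=33 C=26 D=39 E=25] avail[A=27 B=33 C=18 D=34 E=19] open={R5,R6,R7}
Step 12: reserve R8 D 2 -> on_hand[A=27 B=33 C=26 D=39 E=25] avail[A=27 B=33 C=18 D=32 E=19] open={R5,R6,R7,R8}
Step 13: cancel R5 -> on_hand[A=27 B=33 C=26 D=39 E=25] avail[A=27 B=33 C=18 D=32 E=25] open={R6,R7,R8}
Step 14: reserve R9 A 4 -> on_hand[A=27 B=33 C=26 D=39 E=25] avail[A=23 B=33 C=18 D=32 E=25] open={R6,R7,R8,R9}
Step 15: reserve R10 A 6 -> on_hand[A=27 B=33 C=26 D=39 E=25] avail[A=17 B=33 C=18 D=32 E=25] open={R10,R6,R7,R8,R9}
Step 16: commit R7 -> on_hand[A=27 B=33 C=26 D=34 E=25] avail[A=17 B=33 C=18 D=32 E=25] open={R10,R6,R8,R9}
Open reservations: ['R10', 'R6', 'R8', 'R9'] -> 4

Answer: 4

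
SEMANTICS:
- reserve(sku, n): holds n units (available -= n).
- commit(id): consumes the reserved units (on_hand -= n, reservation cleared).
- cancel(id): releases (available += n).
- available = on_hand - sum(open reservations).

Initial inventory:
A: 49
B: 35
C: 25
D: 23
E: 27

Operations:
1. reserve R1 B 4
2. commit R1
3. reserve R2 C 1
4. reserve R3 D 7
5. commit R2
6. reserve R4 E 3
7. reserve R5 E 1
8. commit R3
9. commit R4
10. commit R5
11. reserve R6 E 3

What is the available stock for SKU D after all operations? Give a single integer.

Step 1: reserve R1 B 4 -> on_hand[A=49 B=35 C=25 D=23 E=27] avail[A=49 B=31 C=25 D=23 E=27] open={R1}
Step 2: commit R1 -> on_hand[A=49 B=31 C=25 D=23 E=27] avail[A=49 B=31 C=25 D=23 E=27] open={}
Step 3: reserve R2 C 1 -> on_hand[A=49 B=31 C=25 D=23 E=27] avail[A=49 B=31 C=24 D=23 E=27] open={R2}
Step 4: reserve R3 D 7 -> on_hand[A=49 B=31 C=25 D=23 E=27] avail[A=49 B=31 C=24 D=16 E=27] open={R2,R3}
Step 5: commit R2 -> on_hand[A=49 B=31 C=24 D=23 E=27] avail[A=49 B=31 C=24 D=16 E=27] open={R3}
Step 6: reserve R4 E 3 -> on_hand[A=49 B=31 C=24 D=23 E=27] avail[A=49 B=31 C=24 D=16 E=24] open={R3,R4}
Step 7: reserve R5 E 1 -> on_hand[A=49 B=31 C=24 D=23 E=27] avail[A=49 B=31 C=24 D=16 E=23] open={R3,R4,R5}
Step 8: commit R3 -> on_hand[A=49 B=31 C=24 D=16 E=27] avail[A=49 B=31 C=24 D=16 E=23] open={R4,R5}
Step 9: commit R4 -> on_hand[A=49 B=31 C=24 D=16 E=24] avail[A=49 B=31 C=24 D=16 E=23] open={R5}
Step 10: commit R5 -> on_hand[A=49 B=31 C=24 D=16 E=23] avail[A=49 B=31 C=24 D=16 E=23] open={}
Step 11: reserve R6 E 3 -> on_hand[A=49 B=31 C=24 D=16 E=23] avail[A=49 B=31 C=24 D=16 E=20] open={R6}
Final available[D] = 16

Answer: 16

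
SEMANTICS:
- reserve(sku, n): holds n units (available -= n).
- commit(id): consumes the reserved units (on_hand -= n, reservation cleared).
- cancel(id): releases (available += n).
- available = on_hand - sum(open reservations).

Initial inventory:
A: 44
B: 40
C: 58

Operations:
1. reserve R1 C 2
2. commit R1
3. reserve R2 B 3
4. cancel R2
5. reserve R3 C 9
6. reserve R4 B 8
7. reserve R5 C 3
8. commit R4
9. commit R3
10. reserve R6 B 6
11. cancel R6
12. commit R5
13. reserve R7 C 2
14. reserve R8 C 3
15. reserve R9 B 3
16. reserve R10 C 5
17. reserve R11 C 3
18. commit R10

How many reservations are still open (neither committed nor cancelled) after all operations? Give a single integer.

Answer: 4

Derivation:
Step 1: reserve R1 C 2 -> on_hand[A=44 B=40 C=58] avail[A=44 B=40 C=56] open={R1}
Step 2: commit R1 -> on_hand[A=44 B=40 C=56] avail[A=44 B=40 C=56] open={}
Step 3: reserve R2 B 3 -> on_hand[A=44 B=40 C=56] avail[A=44 B=37 C=56] open={R2}
Step 4: cancel R2 -> on_hand[A=44 B=40 C=56] avail[A=44 B=40 C=56] open={}
Step 5: reserve R3 C 9 -> on_hand[A=44 B=40 C=56] avail[A=44 B=40 C=47] open={R3}
Step 6: reserve R4 B 8 -> on_hand[A=44 B=40 C=56] avail[A=44 B=32 C=47] open={R3,R4}
Step 7: reserve R5 C 3 -> on_hand[A=44 B=40 C=56] avail[A=44 B=32 C=44] open={R3,R4,R5}
Step 8: commit R4 -> on_hand[A=44 B=32 C=56] avail[A=44 B=32 C=44] open={R3,R5}
Step 9: commit R3 -> on_hand[A=44 B=32 C=47] avail[A=44 B=32 C=44] open={R5}
Step 10: reserve R6 B 6 -> on_hand[A=44 B=32 C=47] avail[A=44 B=26 C=44] open={R5,R6}
Step 11: cancel R6 -> on_hand[A=44 B=32 C=47] avail[A=44 B=32 C=44] open={R5}
Step 12: commit R5 -> on_hand[A=44 B=32 C=44] avail[A=44 B=32 C=44] open={}
Step 13: reserve R7 C 2 -> on_hand[A=44 B=32 C=44] avail[A=44 B=32 C=42] open={R7}
Step 14: reserve R8 C 3 -> on_hand[A=44 B=32 C=44] avail[A=44 B=32 C=39] open={R7,R8}
Step 15: reserve R9 B 3 -> on_hand[A=44 B=32 C=44] avail[A=44 B=29 C=39] open={R7,R8,R9}
Step 16: reserve R10 C 5 -> on_hand[A=44 B=32 C=44] avail[A=44 B=29 C=34] open={R10,R7,R8,R9}
Step 17: reserve R11 C 3 -> on_hand[A=44 B=32 C=44] avail[A=44 B=29 C=31] open={R10,R11,R7,R8,R9}
Step 18: commit R10 -> on_hand[A=44 B=32 C=39] avail[A=44 B=29 C=31] open={R11,R7,R8,R9}
Open reservations: ['R11', 'R7', 'R8', 'R9'] -> 4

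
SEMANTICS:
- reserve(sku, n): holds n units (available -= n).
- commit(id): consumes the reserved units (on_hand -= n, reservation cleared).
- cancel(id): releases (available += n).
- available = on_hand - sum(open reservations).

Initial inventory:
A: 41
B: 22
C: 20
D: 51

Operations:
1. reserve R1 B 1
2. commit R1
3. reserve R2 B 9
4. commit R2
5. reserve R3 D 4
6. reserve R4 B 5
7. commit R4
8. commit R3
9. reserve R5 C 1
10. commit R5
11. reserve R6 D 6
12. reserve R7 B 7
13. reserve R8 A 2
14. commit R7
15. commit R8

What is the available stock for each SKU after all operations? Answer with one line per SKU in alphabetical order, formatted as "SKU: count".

Step 1: reserve R1 B 1 -> on_hand[A=41 B=22 C=20 D=51] avail[A=41 B=21 C=20 D=51] open={R1}
Step 2: commit R1 -> on_hand[A=41 B=21 C=20 D=51] avail[A=41 B=21 C=20 D=51] open={}
Step 3: reserve R2 B 9 -> on_hand[A=41 B=21 C=20 D=51] avail[A=41 B=12 C=20 D=51] open={R2}
Step 4: commit R2 -> on_hand[A=41 B=12 C=20 D=51] avail[A=41 B=12 C=20 D=51] open={}
Step 5: reserve R3 D 4 -> on_hand[A=41 B=12 C=20 D=51] avail[A=41 B=12 C=20 D=47] open={R3}
Step 6: reserve R4 B 5 -> on_hand[A=41 B=12 C=20 D=51] avail[A=41 B=7 C=20 D=47] open={R3,R4}
Step 7: commit R4 -> on_hand[A=41 B=7 C=20 D=51] avail[A=41 B=7 C=20 D=47] open={R3}
Step 8: commit R3 -> on_hand[A=41 B=7 C=20 D=47] avail[A=41 B=7 C=20 D=47] open={}
Step 9: reserve R5 C 1 -> on_hand[A=41 B=7 C=20 D=47] avail[A=41 B=7 C=19 D=47] open={R5}
Step 10: commit R5 -> on_hand[A=41 B=7 C=19 D=47] avail[A=41 B=7 C=19 D=47] open={}
Step 11: reserve R6 D 6 -> on_hand[A=41 B=7 C=19 D=47] avail[A=41 B=7 C=19 D=41] open={R6}
Step 12: reserve R7 B 7 -> on_hand[A=41 B=7 C=19 D=47] avail[A=41 B=0 C=19 D=41] open={R6,R7}
Step 13: reserve R8 A 2 -> on_hand[A=41 B=7 C=19 D=47] avail[A=39 B=0 C=19 D=41] open={R6,R7,R8}
Step 14: commit R7 -> on_hand[A=41 B=0 C=19 D=47] avail[A=39 B=0 C=19 D=41] open={R6,R8}
Step 15: commit R8 -> on_hand[A=39 B=0 C=19 D=47] avail[A=39 B=0 C=19 D=41] open={R6}

Answer: A: 39
B: 0
C: 19
D: 41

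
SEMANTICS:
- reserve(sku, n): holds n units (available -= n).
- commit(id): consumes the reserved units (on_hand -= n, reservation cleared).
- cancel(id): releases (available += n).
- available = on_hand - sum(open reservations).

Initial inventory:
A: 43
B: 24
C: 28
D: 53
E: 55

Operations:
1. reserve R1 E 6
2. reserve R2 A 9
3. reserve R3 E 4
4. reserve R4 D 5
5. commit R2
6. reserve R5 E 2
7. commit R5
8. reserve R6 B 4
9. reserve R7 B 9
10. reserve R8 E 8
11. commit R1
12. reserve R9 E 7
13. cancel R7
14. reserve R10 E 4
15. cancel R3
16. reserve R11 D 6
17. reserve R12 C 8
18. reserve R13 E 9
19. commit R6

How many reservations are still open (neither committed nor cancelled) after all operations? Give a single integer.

Step 1: reserve R1 E 6 -> on_hand[A=43 B=24 C=28 D=53 E=55] avail[A=43 B=24 C=28 D=53 E=49] open={R1}
Step 2: reserve R2 A 9 -> on_hand[A=43 B=24 C=28 D=53 E=55] avail[A=34 B=24 C=28 D=53 E=49] open={R1,R2}
Step 3: reserve R3 E 4 -> on_hand[A=43 B=24 C=28 D=53 E=55] avail[A=34 B=24 C=28 D=53 E=45] open={R1,R2,R3}
Step 4: reserve R4 D 5 -> on_hand[A=43 B=24 C=28 D=53 E=55] avail[A=34 B=24 C=28 D=48 E=45] open={R1,R2,R3,R4}
Step 5: commit R2 -> on_hand[A=34 B=24 C=28 D=53 E=55] avail[A=34 B=24 C=28 D=48 E=45] open={R1,R3,R4}
Step 6: reserve R5 E 2 -> on_hand[A=34 B=24 C=28 D=53 E=55] avail[A=34 B=24 C=28 D=48 E=43] open={R1,R3,R4,R5}
Step 7: commit R5 -> on_hand[A=34 B=24 C=28 D=53 E=53] avail[A=34 B=24 C=28 D=48 E=43] open={R1,R3,R4}
Step 8: reserve R6 B 4 -> on_hand[A=34 B=24 C=28 D=53 E=53] avail[A=34 B=20 C=28 D=48 E=43] open={R1,R3,R4,R6}
Step 9: reserve R7 B 9 -> on_hand[A=34 B=24 C=28 D=53 E=53] avail[A=34 B=11 C=28 D=48 E=43] open={R1,R3,R4,R6,R7}
Step 10: reserve R8 E 8 -> on_hand[A=34 B=24 C=28 D=53 E=53] avail[A=34 B=11 C=28 D=48 E=35] open={R1,R3,R4,R6,R7,R8}
Step 11: commit R1 -> on_hand[A=34 B=24 C=28 D=53 E=47] avail[A=34 B=11 C=28 D=48 E=35] open={R3,R4,R6,R7,R8}
Step 12: reserve R9 E 7 -> on_hand[A=34 B=24 C=28 D=53 E=47] avail[A=34 B=11 C=28 D=48 E=28] open={R3,R4,R6,R7,R8,R9}
Step 13: cancel R7 -> on_hand[A=34 B=24 C=28 D=53 E=47] avail[A=34 B=20 C=28 D=48 E=28] open={R3,R4,R6,R8,R9}
Step 14: reserve R10 E 4 -> on_hand[A=34 B=24 C=28 D=53 E=47] avail[A=34 B=20 C=28 D=48 E=24] open={R10,R3,R4,R6,R8,R9}
Step 15: cancel R3 -> on_hand[A=34 B=24 C=28 D=53 E=47] avail[A=34 B=20 C=28 D=48 E=28] open={R10,R4,R6,R8,R9}
Step 16: reserve R11 D 6 -> on_hand[A=34 B=24 C=28 D=53 E=47] avail[A=34 B=20 C=28 D=42 E=28] open={R10,R11,R4,R6,R8,R9}
Step 17: reserve R12 C 8 -> on_hand[A=34 B=24 C=28 D=53 E=47] avail[A=34 B=20 C=20 D=42 E=28] open={R10,R11,R12,R4,R6,R8,R9}
Step 18: reserve R13 E 9 -> on_hand[A=34 B=24 C=28 D=53 E=47] avail[A=34 B=20 C=20 D=42 E=19] open={R10,R11,R12,R13,R4,R6,R8,R9}
Step 19: commit R6 -> on_hand[A=34 B=20 C=28 D=53 E=47] avail[A=34 B=20 C=20 D=42 E=19] open={R10,R11,R12,R13,R4,R8,R9}
Open reservations: ['R10', 'R11', 'R12', 'R13', 'R4', 'R8', 'R9'] -> 7

Answer: 7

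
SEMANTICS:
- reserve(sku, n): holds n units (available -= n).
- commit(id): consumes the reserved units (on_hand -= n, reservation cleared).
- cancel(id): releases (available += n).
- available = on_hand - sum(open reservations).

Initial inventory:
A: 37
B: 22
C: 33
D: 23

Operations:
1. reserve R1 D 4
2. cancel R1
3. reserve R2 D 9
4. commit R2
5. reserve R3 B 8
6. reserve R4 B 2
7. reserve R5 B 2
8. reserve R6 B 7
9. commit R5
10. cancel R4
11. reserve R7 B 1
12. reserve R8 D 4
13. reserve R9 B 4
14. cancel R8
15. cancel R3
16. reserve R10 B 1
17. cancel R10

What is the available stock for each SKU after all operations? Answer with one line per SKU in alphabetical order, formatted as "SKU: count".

Step 1: reserve R1 D 4 -> on_hand[A=37 B=22 C=33 D=23] avail[A=37 B=22 C=33 D=19] open={R1}
Step 2: cancel R1 -> on_hand[A=37 B=22 C=33 D=23] avail[A=37 B=22 C=33 D=23] open={}
Step 3: reserve R2 D 9 -> on_hand[A=37 B=22 C=33 D=23] avail[A=37 B=22 C=33 D=14] open={R2}
Step 4: commit R2 -> on_hand[A=37 B=22 C=33 D=14] avail[A=37 B=22 C=33 D=14] open={}
Step 5: reserve R3 B 8 -> on_hand[A=37 B=22 C=33 D=14] avail[A=37 B=14 C=33 D=14] open={R3}
Step 6: reserve R4 B 2 -> on_hand[A=37 B=22 C=33 D=14] avail[A=37 B=12 C=33 D=14] open={R3,R4}
Step 7: reserve R5 B 2 -> on_hand[A=37 B=22 C=33 D=14] avail[A=37 B=10 C=33 D=14] open={R3,R4,R5}
Step 8: reserve R6 B 7 -> on_hand[A=37 B=22 C=33 D=14] avail[A=37 B=3 C=33 D=14] open={R3,R4,R5,R6}
Step 9: commit R5 -> on_hand[A=37 B=20 C=33 D=14] avail[A=37 B=3 C=33 D=14] open={R3,R4,R6}
Step 10: cancel R4 -> on_hand[A=37 B=20 C=33 D=14] avail[A=37 B=5 C=33 D=14] open={R3,R6}
Step 11: reserve R7 B 1 -> on_hand[A=37 B=20 C=33 D=14] avail[A=37 B=4 C=33 D=14] open={R3,R6,R7}
Step 12: reserve R8 D 4 -> on_hand[A=37 B=20 C=33 D=14] avail[A=37 B=4 C=33 D=10] open={R3,R6,R7,R8}
Step 13: reserve R9 B 4 -> on_hand[A=37 B=20 C=33 D=14] avail[A=37 B=0 C=33 D=10] open={R3,R6,R7,R8,R9}
Step 14: cancel R8 -> on_hand[A=37 B=20 C=33 D=14] avail[A=37 B=0 C=33 D=14] open={R3,R6,R7,R9}
Step 15: cancel R3 -> on_hand[A=37 B=20 C=33 D=14] avail[A=37 B=8 C=33 D=14] open={R6,R7,R9}
Step 16: reserve R10 B 1 -> on_hand[A=37 B=20 C=33 D=14] avail[A=37 B=7 C=33 D=14] open={R10,R6,R7,R9}
Step 17: cancel R10 -> on_hand[A=37 B=20 C=33 D=14] avail[A=37 B=8 C=33 D=14] open={R6,R7,R9}

Answer: A: 37
B: 8
C: 33
D: 14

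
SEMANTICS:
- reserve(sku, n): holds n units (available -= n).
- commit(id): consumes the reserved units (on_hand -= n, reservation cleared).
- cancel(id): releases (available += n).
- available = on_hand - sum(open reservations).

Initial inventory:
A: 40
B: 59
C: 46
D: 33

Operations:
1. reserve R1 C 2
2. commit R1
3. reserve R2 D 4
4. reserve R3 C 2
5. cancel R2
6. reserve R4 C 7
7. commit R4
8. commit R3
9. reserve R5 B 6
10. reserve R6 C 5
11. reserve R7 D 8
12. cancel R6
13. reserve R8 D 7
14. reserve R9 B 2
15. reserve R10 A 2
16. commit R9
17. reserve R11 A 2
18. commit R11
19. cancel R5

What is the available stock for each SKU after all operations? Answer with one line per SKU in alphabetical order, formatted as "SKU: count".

Step 1: reserve R1 C 2 -> on_hand[A=40 B=59 C=46 D=33] avail[A=40 B=59 C=44 D=33] open={R1}
Step 2: commit R1 -> on_hand[A=40 B=59 C=44 D=33] avail[A=40 B=59 C=44 D=33] open={}
Step 3: reserve R2 D 4 -> on_hand[A=40 B=59 C=44 D=33] avail[A=40 B=59 C=44 D=29] open={R2}
Step 4: reserve R3 C 2 -> on_hand[A=40 B=59 C=44 D=33] avail[A=40 B=59 C=42 D=29] open={R2,R3}
Step 5: cancel R2 -> on_hand[A=40 B=59 C=44 D=33] avail[A=40 B=59 C=42 D=33] open={R3}
Step 6: reserve R4 C 7 -> on_hand[A=40 B=59 C=44 D=33] avail[A=40 B=59 C=35 D=33] open={R3,R4}
Step 7: commit R4 -> on_hand[A=40 B=59 C=37 D=33] avail[A=40 B=59 C=35 D=33] open={R3}
Step 8: commit R3 -> on_hand[A=40 B=59 C=35 D=33] avail[A=40 B=59 C=35 D=33] open={}
Step 9: reserve R5 B 6 -> on_hand[A=40 B=59 C=35 D=33] avail[A=40 B=53 C=35 D=33] open={R5}
Step 10: reserve R6 C 5 -> on_hand[A=40 B=59 C=35 D=33] avail[A=40 B=53 C=30 D=33] open={R5,R6}
Step 11: reserve R7 D 8 -> on_hand[A=40 B=59 C=35 D=33] avail[A=40 B=53 C=30 D=25] open={R5,R6,R7}
Step 12: cancel R6 -> on_hand[A=40 B=59 C=35 D=33] avail[A=40 B=53 C=35 D=25] open={R5,R7}
Step 13: reserve R8 D 7 -> on_hand[A=40 B=59 C=35 D=33] avail[A=40 B=53 C=35 D=18] open={R5,R7,R8}
Step 14: reserve R9 B 2 -> on_hand[A=40 B=59 C=35 D=33] avail[A=40 B=51 C=35 D=18] open={R5,R7,R8,R9}
Step 15: reserve R10 A 2 -> on_hand[A=40 B=59 C=35 D=33] avail[A=38 B=51 C=35 D=18] open={R10,R5,R7,R8,R9}
Step 16: commit R9 -> on_hand[A=40 B=57 C=35 D=33] avail[A=38 B=51 C=35 D=18] open={R10,R5,R7,R8}
Step 17: reserve R11 A 2 -> on_hand[A=40 B=57 C=35 D=33] avail[A=36 B=51 C=35 D=18] open={R10,R11,R5,R7,R8}
Step 18: commit R11 -> on_hand[A=38 B=57 C=35 D=33] avail[A=36 B=51 C=35 D=18] open={R10,R5,R7,R8}
Step 19: cancel R5 -> on_hand[A=38 B=57 C=35 D=33] avail[A=36 B=57 C=35 D=18] open={R10,R7,R8}

Answer: A: 36
B: 57
C: 35
D: 18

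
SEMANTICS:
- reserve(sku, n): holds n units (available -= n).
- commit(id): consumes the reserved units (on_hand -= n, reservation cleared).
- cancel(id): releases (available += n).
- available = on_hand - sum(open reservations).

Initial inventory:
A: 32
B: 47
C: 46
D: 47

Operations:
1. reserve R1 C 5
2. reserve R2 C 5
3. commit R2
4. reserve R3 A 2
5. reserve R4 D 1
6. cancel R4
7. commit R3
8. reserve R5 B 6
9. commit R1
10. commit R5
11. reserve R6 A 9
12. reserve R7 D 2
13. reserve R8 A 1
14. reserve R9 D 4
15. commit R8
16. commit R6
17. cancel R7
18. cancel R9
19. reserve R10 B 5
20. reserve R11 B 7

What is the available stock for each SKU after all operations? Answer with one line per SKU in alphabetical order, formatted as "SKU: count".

Step 1: reserve R1 C 5 -> on_hand[A=32 B=47 C=46 D=47] avail[A=32 B=47 C=41 D=47] open={R1}
Step 2: reserve R2 C 5 -> on_hand[A=32 B=47 C=46 D=47] avail[A=32 B=47 C=36 D=47] open={R1,R2}
Step 3: commit R2 -> on_hand[A=32 B=47 C=41 D=47] avail[A=32 B=47 C=36 D=47] open={R1}
Step 4: reserve R3 A 2 -> on_hand[A=32 B=47 C=41 D=47] avail[A=30 B=47 C=36 D=47] open={R1,R3}
Step 5: reserve R4 D 1 -> on_hand[A=32 B=47 C=41 D=47] avail[A=30 B=47 C=36 D=46] open={R1,R3,R4}
Step 6: cancel R4 -> on_hand[A=32 B=47 C=41 D=47] avail[A=30 B=47 C=36 D=47] open={R1,R3}
Step 7: commit R3 -> on_hand[A=30 B=47 C=41 D=47] avail[A=30 B=47 C=36 D=47] open={R1}
Step 8: reserve R5 B 6 -> on_hand[A=30 B=47 C=41 D=47] avail[A=30 B=41 C=36 D=47] open={R1,R5}
Step 9: commit R1 -> on_hand[A=30 B=47 C=36 D=47] avail[A=30 B=41 C=36 D=47] open={R5}
Step 10: commit R5 -> on_hand[A=30 B=41 C=36 D=47] avail[A=30 B=41 C=36 D=47] open={}
Step 11: reserve R6 A 9 -> on_hand[A=30 B=41 C=36 D=47] avail[A=21 B=41 C=36 D=47] open={R6}
Step 12: reserve R7 D 2 -> on_hand[A=30 B=41 C=36 D=47] avail[A=21 B=41 C=36 D=45] open={R6,R7}
Step 13: reserve R8 A 1 -> on_hand[A=30 B=41 C=36 D=47] avail[A=20 B=41 C=36 D=45] open={R6,R7,R8}
Step 14: reserve R9 D 4 -> on_hand[A=30 B=41 C=36 D=47] avail[A=20 B=41 C=36 D=41] open={R6,R7,R8,R9}
Step 15: commit R8 -> on_hand[A=29 B=41 C=36 D=47] avail[A=20 B=41 C=36 D=41] open={R6,R7,R9}
Step 16: commit R6 -> on_hand[A=20 B=41 C=36 D=47] avail[A=20 B=41 C=36 D=41] open={R7,R9}
Step 17: cancel R7 -> on_hand[A=20 B=41 C=36 D=47] avail[A=20 B=41 C=36 D=43] open={R9}
Step 18: cancel R9 -> on_hand[A=20 B=41 C=36 D=47] avail[A=20 B=41 C=36 D=47] open={}
Step 19: reserve R10 B 5 -> on_hand[A=20 B=41 C=36 D=47] avail[A=20 B=36 C=36 D=47] open={R10}
Step 20: reserve R11 B 7 -> on_hand[A=20 B=41 C=36 D=47] avail[A=20 B=29 C=36 D=47] open={R10,R11}

Answer: A: 20
B: 29
C: 36
D: 47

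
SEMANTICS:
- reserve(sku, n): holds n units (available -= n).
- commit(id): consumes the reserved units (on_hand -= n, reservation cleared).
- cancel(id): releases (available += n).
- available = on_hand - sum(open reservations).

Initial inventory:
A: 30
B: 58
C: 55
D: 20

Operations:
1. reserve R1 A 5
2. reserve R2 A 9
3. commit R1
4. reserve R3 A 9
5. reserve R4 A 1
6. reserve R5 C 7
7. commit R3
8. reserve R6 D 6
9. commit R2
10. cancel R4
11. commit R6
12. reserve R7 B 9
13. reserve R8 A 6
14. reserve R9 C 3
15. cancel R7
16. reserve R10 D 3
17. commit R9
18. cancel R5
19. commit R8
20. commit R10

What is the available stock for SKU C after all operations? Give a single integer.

Answer: 52

Derivation:
Step 1: reserve R1 A 5 -> on_hand[A=30 B=58 C=55 D=20] avail[A=25 B=58 C=55 D=20] open={R1}
Step 2: reserve R2 A 9 -> on_hand[A=30 B=58 C=55 D=20] avail[A=16 B=58 C=55 D=20] open={R1,R2}
Step 3: commit R1 -> on_hand[A=25 B=58 C=55 D=20] avail[A=16 B=58 C=55 D=20] open={R2}
Step 4: reserve R3 A 9 -> on_hand[A=25 B=58 C=55 D=20] avail[A=7 B=58 C=55 D=20] open={R2,R3}
Step 5: reserve R4 A 1 -> on_hand[A=25 B=58 C=55 D=20] avail[A=6 B=58 C=55 D=20] open={R2,R3,R4}
Step 6: reserve R5 C 7 -> on_hand[A=25 B=58 C=55 D=20] avail[A=6 B=58 C=48 D=20] open={R2,R3,R4,R5}
Step 7: commit R3 -> on_hand[A=16 B=58 C=55 D=20] avail[A=6 B=58 C=48 D=20] open={R2,R4,R5}
Step 8: reserve R6 D 6 -> on_hand[A=16 B=58 C=55 D=20] avail[A=6 B=58 C=48 D=14] open={R2,R4,R5,R6}
Step 9: commit R2 -> on_hand[A=7 B=58 C=55 D=20] avail[A=6 B=58 C=48 D=14] open={R4,R5,R6}
Step 10: cancel R4 -> on_hand[A=7 B=58 C=55 D=20] avail[A=7 B=58 C=48 D=14] open={R5,R6}
Step 11: commit R6 -> on_hand[A=7 B=58 C=55 D=14] avail[A=7 B=58 C=48 D=14] open={R5}
Step 12: reserve R7 B 9 -> on_hand[A=7 B=58 C=55 D=14] avail[A=7 B=49 C=48 D=14] open={R5,R7}
Step 13: reserve R8 A 6 -> on_hand[A=7 B=58 C=55 D=14] avail[A=1 B=49 C=48 D=14] open={R5,R7,R8}
Step 14: reserve R9 C 3 -> on_hand[A=7 B=58 C=55 D=14] avail[A=1 B=49 C=45 D=14] open={R5,R7,R8,R9}
Step 15: cancel R7 -> on_hand[A=7 B=58 C=55 D=14] avail[A=1 B=58 C=45 D=14] open={R5,R8,R9}
Step 16: reserve R10 D 3 -> on_hand[A=7 B=58 C=55 D=14] avail[A=1 B=58 C=45 D=11] open={R10,R5,R8,R9}
Step 17: commit R9 -> on_hand[A=7 B=58 C=52 D=14] avail[A=1 B=58 C=45 D=11] open={R10,R5,R8}
Step 18: cancel R5 -> on_hand[A=7 B=58 C=52 D=14] avail[A=1 B=58 C=52 D=11] open={R10,R8}
Step 19: commit R8 -> on_hand[A=1 B=58 C=52 D=14] avail[A=1 B=58 C=52 D=11] open={R10}
Step 20: commit R10 -> on_hand[A=1 B=58 C=52 D=11] avail[A=1 B=58 C=52 D=11] open={}
Final available[C] = 52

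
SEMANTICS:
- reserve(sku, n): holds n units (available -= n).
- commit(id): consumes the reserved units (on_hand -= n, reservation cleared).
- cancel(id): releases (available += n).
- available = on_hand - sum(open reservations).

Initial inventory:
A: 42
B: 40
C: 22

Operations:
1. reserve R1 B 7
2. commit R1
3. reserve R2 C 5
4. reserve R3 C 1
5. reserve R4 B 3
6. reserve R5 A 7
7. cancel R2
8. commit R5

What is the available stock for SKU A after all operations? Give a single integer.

Answer: 35

Derivation:
Step 1: reserve R1 B 7 -> on_hand[A=42 B=40 C=22] avail[A=42 B=33 C=22] open={R1}
Step 2: commit R1 -> on_hand[A=42 B=33 C=22] avail[A=42 B=33 C=22] open={}
Step 3: reserve R2 C 5 -> on_hand[A=42 B=33 C=22] avail[A=42 B=33 C=17] open={R2}
Step 4: reserve R3 C 1 -> on_hand[A=42 B=33 C=22] avail[A=42 B=33 C=16] open={R2,R3}
Step 5: reserve R4 B 3 -> on_hand[A=42 B=33 C=22] avail[A=42 B=30 C=16] open={R2,R3,R4}
Step 6: reserve R5 A 7 -> on_hand[A=42 B=33 C=22] avail[A=35 B=30 C=16] open={R2,R3,R4,R5}
Step 7: cancel R2 -> on_hand[A=42 B=33 C=22] avail[A=35 B=30 C=21] open={R3,R4,R5}
Step 8: commit R5 -> on_hand[A=35 B=33 C=22] avail[A=35 B=30 C=21] open={R3,R4}
Final available[A] = 35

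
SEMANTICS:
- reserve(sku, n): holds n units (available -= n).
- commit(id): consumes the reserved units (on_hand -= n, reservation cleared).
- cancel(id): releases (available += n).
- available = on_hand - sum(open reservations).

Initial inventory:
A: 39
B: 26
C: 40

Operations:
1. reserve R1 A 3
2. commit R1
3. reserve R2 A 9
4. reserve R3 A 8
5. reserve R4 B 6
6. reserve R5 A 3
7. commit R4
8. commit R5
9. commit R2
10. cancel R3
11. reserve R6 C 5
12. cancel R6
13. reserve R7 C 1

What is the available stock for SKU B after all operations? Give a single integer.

Step 1: reserve R1 A 3 -> on_hand[A=39 B=26 C=40] avail[A=36 B=26 C=40] open={R1}
Step 2: commit R1 -> on_hand[A=36 B=26 C=40] avail[A=36 B=26 C=40] open={}
Step 3: reserve R2 A 9 -> on_hand[A=36 B=26 C=40] avail[A=27 B=26 C=40] open={R2}
Step 4: reserve R3 A 8 -> on_hand[A=36 B=26 C=40] avail[A=19 B=26 C=40] open={R2,R3}
Step 5: reserve R4 B 6 -> on_hand[A=36 B=26 C=40] avail[A=19 B=20 C=40] open={R2,R3,R4}
Step 6: reserve R5 A 3 -> on_hand[A=36 B=26 C=40] avail[A=16 B=20 C=40] open={R2,R3,R4,R5}
Step 7: commit R4 -> on_hand[A=36 B=20 C=40] avail[A=16 B=20 C=40] open={R2,R3,R5}
Step 8: commit R5 -> on_hand[A=33 B=20 C=40] avail[A=16 B=20 C=40] open={R2,R3}
Step 9: commit R2 -> on_hand[A=24 B=20 C=40] avail[A=16 B=20 C=40] open={R3}
Step 10: cancel R3 -> on_hand[A=24 B=20 C=40] avail[A=24 B=20 C=40] open={}
Step 11: reserve R6 C 5 -> on_hand[A=24 B=20 C=40] avail[A=24 B=20 C=35] open={R6}
Step 12: cancel R6 -> on_hand[A=24 B=20 C=40] avail[A=24 B=20 C=40] open={}
Step 13: reserve R7 C 1 -> on_hand[A=24 B=20 C=40] avail[A=24 B=20 C=39] open={R7}
Final available[B] = 20

Answer: 20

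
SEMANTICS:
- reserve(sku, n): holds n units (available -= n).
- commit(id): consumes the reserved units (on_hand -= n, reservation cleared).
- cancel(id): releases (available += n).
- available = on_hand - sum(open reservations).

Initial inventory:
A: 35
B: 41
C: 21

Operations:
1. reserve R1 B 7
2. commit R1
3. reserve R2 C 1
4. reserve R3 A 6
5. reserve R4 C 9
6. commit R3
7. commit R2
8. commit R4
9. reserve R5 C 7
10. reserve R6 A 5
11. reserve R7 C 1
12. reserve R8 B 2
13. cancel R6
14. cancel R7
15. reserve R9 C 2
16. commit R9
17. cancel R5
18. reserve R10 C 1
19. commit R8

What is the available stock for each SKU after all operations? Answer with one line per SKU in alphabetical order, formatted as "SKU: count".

Step 1: reserve R1 B 7 -> on_hand[A=35 B=41 C=21] avail[A=35 B=34 C=21] open={R1}
Step 2: commit R1 -> on_hand[A=35 B=34 C=21] avail[A=35 B=34 C=21] open={}
Step 3: reserve R2 C 1 -> on_hand[A=35 B=34 C=21] avail[A=35 B=34 C=20] open={R2}
Step 4: reserve R3 A 6 -> on_hand[A=35 B=34 C=21] avail[A=29 B=34 C=20] open={R2,R3}
Step 5: reserve R4 C 9 -> on_hand[A=35 B=34 C=21] avail[A=29 B=34 C=11] open={R2,R3,R4}
Step 6: commit R3 -> on_hand[A=29 B=34 C=21] avail[A=29 B=34 C=11] open={R2,R4}
Step 7: commit R2 -> on_hand[A=29 B=34 C=20] avail[A=29 B=34 C=11] open={R4}
Step 8: commit R4 -> on_hand[A=29 B=34 C=11] avail[A=29 B=34 C=11] open={}
Step 9: reserve R5 C 7 -> on_hand[A=29 B=34 C=11] avail[A=29 B=34 C=4] open={R5}
Step 10: reserve R6 A 5 -> on_hand[A=29 B=34 C=11] avail[A=24 B=34 C=4] open={R5,R6}
Step 11: reserve R7 C 1 -> on_hand[A=29 B=34 C=11] avail[A=24 B=34 C=3] open={R5,R6,R7}
Step 12: reserve R8 B 2 -> on_hand[A=29 B=34 C=11] avail[A=24 B=32 C=3] open={R5,R6,R7,R8}
Step 13: cancel R6 -> on_hand[A=29 B=34 C=11] avail[A=29 B=32 C=3] open={R5,R7,R8}
Step 14: cancel R7 -> on_hand[A=29 B=34 C=11] avail[A=29 B=32 C=4] open={R5,R8}
Step 15: reserve R9 C 2 -> on_hand[A=29 B=34 C=11] avail[A=29 B=32 C=2] open={R5,R8,R9}
Step 16: commit R9 -> on_hand[A=29 B=34 C=9] avail[A=29 B=32 C=2] open={R5,R8}
Step 17: cancel R5 -> on_hand[A=29 B=34 C=9] avail[A=29 B=32 C=9] open={R8}
Step 18: reserve R10 C 1 -> on_hand[A=29 B=34 C=9] avail[A=29 B=32 C=8] open={R10,R8}
Step 19: commit R8 -> on_hand[A=29 B=32 C=9] avail[A=29 B=32 C=8] open={R10}

Answer: A: 29
B: 32
C: 8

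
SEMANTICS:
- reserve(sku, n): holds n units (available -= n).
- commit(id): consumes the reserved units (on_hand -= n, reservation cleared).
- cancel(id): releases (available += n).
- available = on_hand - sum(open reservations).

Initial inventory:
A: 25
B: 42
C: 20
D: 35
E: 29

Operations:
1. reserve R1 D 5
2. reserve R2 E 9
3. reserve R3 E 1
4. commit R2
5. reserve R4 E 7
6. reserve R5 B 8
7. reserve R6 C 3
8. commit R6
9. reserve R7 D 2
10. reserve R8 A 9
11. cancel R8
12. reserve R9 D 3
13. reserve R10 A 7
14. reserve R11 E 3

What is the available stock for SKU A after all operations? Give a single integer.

Step 1: reserve R1 D 5 -> on_hand[A=25 B=42 C=20 D=35 E=29] avail[A=25 B=42 C=20 D=30 E=29] open={R1}
Step 2: reserve R2 E 9 -> on_hand[A=25 B=42 C=20 D=35 E=29] avail[A=25 B=42 C=20 D=30 E=20] open={R1,R2}
Step 3: reserve R3 E 1 -> on_hand[A=25 B=42 C=20 D=35 E=29] avail[A=25 B=42 C=20 D=30 E=19] open={R1,R2,R3}
Step 4: commit R2 -> on_hand[A=25 B=42 C=20 D=35 E=20] avail[A=25 B=42 C=20 D=30 E=19] open={R1,R3}
Step 5: reserve R4 E 7 -> on_hand[A=25 B=42 C=20 D=35 E=20] avail[A=25 B=42 C=20 D=30 E=12] open={R1,R3,R4}
Step 6: reserve R5 B 8 -> on_hand[A=25 B=42 C=20 D=35 E=20] avail[A=25 B=34 C=20 D=30 E=12] open={R1,R3,R4,R5}
Step 7: reserve R6 C 3 -> on_hand[A=25 B=42 C=20 D=35 E=20] avail[A=25 B=34 C=17 D=30 E=12] open={R1,R3,R4,R5,R6}
Step 8: commit R6 -> on_hand[A=25 B=42 C=17 D=35 E=20] avail[A=25 B=34 C=17 D=30 E=12] open={R1,R3,R4,R5}
Step 9: reserve R7 D 2 -> on_hand[A=25 B=42 C=17 D=35 E=20] avail[A=25 B=34 C=17 D=28 E=12] open={R1,R3,R4,R5,R7}
Step 10: reserve R8 A 9 -> on_hand[A=25 B=42 C=17 D=35 E=20] avail[A=16 B=34 C=17 D=28 E=12] open={R1,R3,R4,R5,R7,R8}
Step 11: cancel R8 -> on_hand[A=25 B=42 C=17 D=35 E=20] avail[A=25 B=34 C=17 D=28 E=12] open={R1,R3,R4,R5,R7}
Step 12: reserve R9 D 3 -> on_hand[A=25 B=42 C=17 D=35 E=20] avail[A=25 B=34 C=17 D=25 E=12] open={R1,R3,R4,R5,R7,R9}
Step 13: reserve R10 A 7 -> on_hand[A=25 B=42 C=17 D=35 E=20] avail[A=18 B=34 C=17 D=25 E=12] open={R1,R10,R3,R4,R5,R7,R9}
Step 14: reserve R11 E 3 -> on_hand[A=25 B=42 C=17 D=35 E=20] avail[A=18 B=34 C=17 D=25 E=9] open={R1,R10,R11,R3,R4,R5,R7,R9}
Final available[A] = 18

Answer: 18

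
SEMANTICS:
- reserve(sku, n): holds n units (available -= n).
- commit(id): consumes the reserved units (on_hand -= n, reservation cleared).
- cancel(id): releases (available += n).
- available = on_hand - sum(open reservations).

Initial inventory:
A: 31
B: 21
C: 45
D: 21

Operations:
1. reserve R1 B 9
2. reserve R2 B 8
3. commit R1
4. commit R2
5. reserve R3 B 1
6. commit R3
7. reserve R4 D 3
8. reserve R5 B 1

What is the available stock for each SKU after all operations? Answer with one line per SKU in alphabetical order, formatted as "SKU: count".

Step 1: reserve R1 B 9 -> on_hand[A=31 B=21 C=45 D=21] avail[A=31 B=12 C=45 D=21] open={R1}
Step 2: reserve R2 B 8 -> on_hand[A=31 B=21 C=45 D=21] avail[A=31 B=4 C=45 D=21] open={R1,R2}
Step 3: commit R1 -> on_hand[A=31 B=12 C=45 D=21] avail[A=31 B=4 C=45 D=21] open={R2}
Step 4: commit R2 -> on_hand[A=31 B=4 C=45 D=21] avail[A=31 B=4 C=45 D=21] open={}
Step 5: reserve R3 B 1 -> on_hand[A=31 B=4 C=45 D=21] avail[A=31 B=3 C=45 D=21] open={R3}
Step 6: commit R3 -> on_hand[A=31 B=3 C=45 D=21] avail[A=31 B=3 C=45 D=21] open={}
Step 7: reserve R4 D 3 -> on_hand[A=31 B=3 C=45 D=21] avail[A=31 B=3 C=45 D=18] open={R4}
Step 8: reserve R5 B 1 -> on_hand[A=31 B=3 C=45 D=21] avail[A=31 B=2 C=45 D=18] open={R4,R5}

Answer: A: 31
B: 2
C: 45
D: 18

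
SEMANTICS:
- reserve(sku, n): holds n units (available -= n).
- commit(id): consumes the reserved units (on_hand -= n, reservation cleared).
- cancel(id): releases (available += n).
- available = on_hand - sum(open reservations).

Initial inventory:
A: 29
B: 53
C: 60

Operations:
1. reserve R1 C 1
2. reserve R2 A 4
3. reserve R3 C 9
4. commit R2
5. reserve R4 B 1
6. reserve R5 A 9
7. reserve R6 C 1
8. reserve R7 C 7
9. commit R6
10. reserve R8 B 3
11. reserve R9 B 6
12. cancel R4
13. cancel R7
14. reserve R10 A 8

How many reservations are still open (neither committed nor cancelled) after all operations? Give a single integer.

Step 1: reserve R1 C 1 -> on_hand[A=29 B=53 C=60] avail[A=29 B=53 C=59] open={R1}
Step 2: reserve R2 A 4 -> on_hand[A=29 B=53 C=60] avail[A=25 B=53 C=59] open={R1,R2}
Step 3: reserve R3 C 9 -> on_hand[A=29 B=53 C=60] avail[A=25 B=53 C=50] open={R1,R2,R3}
Step 4: commit R2 -> on_hand[A=25 B=53 C=60] avail[A=25 B=53 C=50] open={R1,R3}
Step 5: reserve R4 B 1 -> on_hand[A=25 B=53 C=60] avail[A=25 B=52 C=50] open={R1,R3,R4}
Step 6: reserve R5 A 9 -> on_hand[A=25 B=53 C=60] avail[A=16 B=52 C=50] open={R1,R3,R4,R5}
Step 7: reserve R6 C 1 -> on_hand[A=25 B=53 C=60] avail[A=16 B=52 C=49] open={R1,R3,R4,R5,R6}
Step 8: reserve R7 C 7 -> on_hand[A=25 B=53 C=60] avail[A=16 B=52 C=42] open={R1,R3,R4,R5,R6,R7}
Step 9: commit R6 -> on_hand[A=25 B=53 C=59] avail[A=16 B=52 C=42] open={R1,R3,R4,R5,R7}
Step 10: reserve R8 B 3 -> on_hand[A=25 B=53 C=59] avail[A=16 B=49 C=42] open={R1,R3,R4,R5,R7,R8}
Step 11: reserve R9 B 6 -> on_hand[A=25 B=53 C=59] avail[A=16 B=43 C=42] open={R1,R3,R4,R5,R7,R8,R9}
Step 12: cancel R4 -> on_hand[A=25 B=53 C=59] avail[A=16 B=44 C=42] open={R1,R3,R5,R7,R8,R9}
Step 13: cancel R7 -> on_hand[A=25 B=53 C=59] avail[A=16 B=44 C=49] open={R1,R3,R5,R8,R9}
Step 14: reserve R10 A 8 -> on_hand[A=25 B=53 C=59] avail[A=8 B=44 C=49] open={R1,R10,R3,R5,R8,R9}
Open reservations: ['R1', 'R10', 'R3', 'R5', 'R8', 'R9'] -> 6

Answer: 6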